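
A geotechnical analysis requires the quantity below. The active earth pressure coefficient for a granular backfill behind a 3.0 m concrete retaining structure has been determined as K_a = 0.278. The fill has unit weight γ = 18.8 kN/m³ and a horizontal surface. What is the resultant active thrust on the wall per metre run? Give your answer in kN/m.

P = ½ K_a γ H² = 0.5 × 0.278 × 18.8 × 3.0² = 23.52 kN/m.

23.5 kN/m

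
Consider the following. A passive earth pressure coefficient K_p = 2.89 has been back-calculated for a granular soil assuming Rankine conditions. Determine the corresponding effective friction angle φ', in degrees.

29.1°

K_p = (1+sin φ)/(1−sin φ) ⇒ sin φ = (K_p − 1)/(K_p + 1) = 0.4859.
φ = arcsin(0.4859) = 29.07°.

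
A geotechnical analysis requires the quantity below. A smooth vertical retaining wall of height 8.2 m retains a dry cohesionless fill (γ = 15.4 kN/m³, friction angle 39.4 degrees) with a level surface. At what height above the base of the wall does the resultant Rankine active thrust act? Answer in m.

2.73 m

K_a = 0.2234.
The pressure distribution is triangular, so the resultant acts at H/3 above the base = 8.2/3 = 2.733 m.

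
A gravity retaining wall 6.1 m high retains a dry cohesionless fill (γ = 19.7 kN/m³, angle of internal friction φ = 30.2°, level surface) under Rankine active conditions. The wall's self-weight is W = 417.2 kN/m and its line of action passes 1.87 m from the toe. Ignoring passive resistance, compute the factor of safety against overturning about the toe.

K_a = tan²(45° − 30.2°/2) = 0.3307.
P_a = ½K_aγH² = 0.5×0.3307×19.7×6.1² = 121.2 kN/m, acting at H/3 = 2.033 m above the base.
Overturning moment M_o = P_a × H/3 = 121.2 × 2.033 = 246.4.
Resisting moment M_r = W × 1.87 = 417.2 × 1.87 = 780.2.
FS_overturning = M_r/M_o = 780.2/246.4 = 3.166.

3.17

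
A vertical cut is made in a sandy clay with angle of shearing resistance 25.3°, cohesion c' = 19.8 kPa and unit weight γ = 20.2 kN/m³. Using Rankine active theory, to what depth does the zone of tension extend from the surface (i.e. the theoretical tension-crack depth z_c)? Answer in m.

3.10 m

K_a = tan²(45° − 25.3°/2) = 0.4012; √K_a = 0.6334.
The active pressure is zero where K_a γ z = 2c√K_a, so z_c = 2c/(γ√K_a) = 2×19.8/(20.2×0.6334) = 3.095 m.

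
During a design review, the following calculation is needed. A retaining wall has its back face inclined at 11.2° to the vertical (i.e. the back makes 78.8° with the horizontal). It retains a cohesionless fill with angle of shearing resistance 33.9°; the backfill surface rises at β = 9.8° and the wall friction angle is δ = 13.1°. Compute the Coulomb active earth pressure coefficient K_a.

K_a = sin²(α+φ) / [sin²α · sin(α−δ) · (1 + √{sin(φ+δ)sin(φ−β) / (sin(α−δ)sin(α+β))})²].
With α = 78.8°, φ = 33.9°, δ = 13.1°, β = 9.8°: K_a = 0.3924.

0.392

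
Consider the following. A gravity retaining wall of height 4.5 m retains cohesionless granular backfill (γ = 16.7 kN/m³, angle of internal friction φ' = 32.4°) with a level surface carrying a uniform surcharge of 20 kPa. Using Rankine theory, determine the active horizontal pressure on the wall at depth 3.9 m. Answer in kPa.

K_a = (1 − sin φ)/(1 + sin φ) = 0.3022.
σ_v = γz + q = 16.7 × 3.9 + 20 = 85.13 kPa.
σ_h = K_a σ_v = 0.3022 × 85.13 = 25.73 kPa.

25.7 kPa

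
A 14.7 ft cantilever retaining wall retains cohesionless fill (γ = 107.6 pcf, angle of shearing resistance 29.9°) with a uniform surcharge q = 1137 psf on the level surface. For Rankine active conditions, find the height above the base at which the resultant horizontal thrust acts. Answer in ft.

6.34 ft

K_a = 0.3347.
Triangular part P₁ = ½K_aγH² = 3891 at H/3 = 4.900 ft; rectangular part P₂ = K_a q H = 5594 at H/2 = 7.350 ft.
ȳ = (P₁·4.900 + P₂·7.350)/(P₁+P₂) = 6.345 ft.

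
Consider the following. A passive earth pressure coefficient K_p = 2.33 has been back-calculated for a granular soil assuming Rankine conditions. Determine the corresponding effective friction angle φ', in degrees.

23.5°

K_p = (1+sin φ)/(1−sin φ) ⇒ sin φ = (K_p − 1)/(K_p + 1) = 0.3994.
φ = arcsin(0.3994) = 23.54°.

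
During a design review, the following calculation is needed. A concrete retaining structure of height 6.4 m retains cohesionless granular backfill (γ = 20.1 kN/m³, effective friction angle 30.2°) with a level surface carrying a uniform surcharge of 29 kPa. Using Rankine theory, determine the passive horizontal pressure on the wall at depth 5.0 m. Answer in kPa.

K_p = (1 + sin φ)/(1 − sin φ) = 3.024.
σ_v = γz + q = 20.1 × 5.0 + 29 = 129.5 kPa.
σ_h = K_p σ_v = 3.024 × 129.5 = 391.6 kPa.

392 kPa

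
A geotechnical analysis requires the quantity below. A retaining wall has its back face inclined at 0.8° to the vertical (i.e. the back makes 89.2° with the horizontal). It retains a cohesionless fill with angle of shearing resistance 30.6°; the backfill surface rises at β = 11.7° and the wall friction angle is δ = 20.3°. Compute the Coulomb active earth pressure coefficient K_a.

K_a = sin²(α+φ) / [sin²α · sin(α−δ) · (1 + √{sin(φ+δ)sin(φ−β) / (sin(α−δ)sin(α+β))})²].
With α = 89.2°, φ = 30.6°, δ = 20.3°, β = 11.7°: K_a = 0.3477.

0.348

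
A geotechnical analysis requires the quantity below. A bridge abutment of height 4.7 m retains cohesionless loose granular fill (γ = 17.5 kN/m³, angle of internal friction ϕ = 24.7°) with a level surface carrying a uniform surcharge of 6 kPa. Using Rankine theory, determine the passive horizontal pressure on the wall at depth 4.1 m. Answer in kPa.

K_p = (1 + sin φ)/(1 − sin φ) = 2.436.
σ_v = γz + q = 17.5 × 4.1 + 6 = 77.75 kPa.
σ_h = K_p σ_v = 2.436 × 77.75 = 189.4 kPa.

189 kPa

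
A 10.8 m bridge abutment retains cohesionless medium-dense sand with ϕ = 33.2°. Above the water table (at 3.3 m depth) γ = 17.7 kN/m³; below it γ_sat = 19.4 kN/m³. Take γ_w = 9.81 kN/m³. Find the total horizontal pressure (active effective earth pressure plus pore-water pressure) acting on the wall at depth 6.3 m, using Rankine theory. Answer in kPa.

K_a = (1 − sin φ)/(1 + sin φ) = 0.2924.
γ' = 19.4 − 9.81 = 9.590 kN/m³.
Effective vertical stress at 6.3 m: σ'_v = 17.7×3.3 + 9.590×3.00 = 87.18 kPa.
σ'_h = K_a σ'_v = 0.2924 × 87.18 = 25.49 kPa; u = γ_w × 3.00 = 29.43 kPa.
Total σ_h = 25.49 + 29.43 = 54.92 kPa.

54.9 kPa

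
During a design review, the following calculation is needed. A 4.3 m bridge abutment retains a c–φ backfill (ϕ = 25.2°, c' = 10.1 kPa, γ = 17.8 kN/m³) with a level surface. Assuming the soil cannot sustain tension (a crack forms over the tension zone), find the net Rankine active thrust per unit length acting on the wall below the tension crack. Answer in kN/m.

K_a = 0.4027; √K_a = 0.6346.
Tension-crack depth z_c = 2c/(γ√K_a) = 2×10.1/(17.8×0.6346) = 1.788 m.
σ_a at base = K_a γ H − 2c√K_a = 0.4027×17.8×4.3 − 2×10.1×0.6346 = 18.01 kPa.
P_a = ½ × 18.01 × (H − z_c) = 0.5×18.01×2.512 = 22.61 kN/m.

22.6 kN/m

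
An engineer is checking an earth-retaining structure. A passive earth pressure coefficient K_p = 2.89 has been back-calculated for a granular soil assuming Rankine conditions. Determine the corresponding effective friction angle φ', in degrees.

29.1°

K_p = (1+sin φ)/(1−sin φ) ⇒ sin φ = (K_p − 1)/(K_p + 1) = 0.4859.
φ = arcsin(0.4859) = 29.07°.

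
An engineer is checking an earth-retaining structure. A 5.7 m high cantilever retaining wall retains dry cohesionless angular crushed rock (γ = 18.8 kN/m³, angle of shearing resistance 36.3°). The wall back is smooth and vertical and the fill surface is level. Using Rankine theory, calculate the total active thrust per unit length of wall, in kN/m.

78.3 kN/m

K_a = tan²(45° − φ/2) = 0.2563.
P_a = ½ K_a γ H² = 0.5 × 0.2563 × 18.8 × 5.7² = 78.27 kN/m.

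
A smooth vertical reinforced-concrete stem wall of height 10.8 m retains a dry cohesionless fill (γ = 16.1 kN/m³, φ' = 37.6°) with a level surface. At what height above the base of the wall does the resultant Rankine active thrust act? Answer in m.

K_a = 0.2421.
The pressure distribution is triangular, so the resultant acts at H/3 above the base = 10.8/3 = 3.600 m.

3.60 m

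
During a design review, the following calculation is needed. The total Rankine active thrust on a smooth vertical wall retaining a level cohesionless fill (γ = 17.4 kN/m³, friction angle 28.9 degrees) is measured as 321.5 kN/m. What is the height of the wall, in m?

K_a = 0.3484. P_a = ½ K_a γ H² ⇒ H = √(2P_a/(K_a γ)).
H = √(2×321.5/(0.3484×17.4)) = 10.30 m.

10.3 m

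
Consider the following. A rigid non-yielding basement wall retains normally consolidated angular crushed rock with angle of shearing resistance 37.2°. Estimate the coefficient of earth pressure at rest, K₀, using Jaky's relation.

K₀ = 1 − sin φ' = 1 − sin 37.2° = 0.3954.

0.395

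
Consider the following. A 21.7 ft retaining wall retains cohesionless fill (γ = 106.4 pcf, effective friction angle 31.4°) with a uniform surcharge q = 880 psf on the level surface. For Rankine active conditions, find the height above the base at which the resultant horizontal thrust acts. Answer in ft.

K_a = 0.3149.
Triangular part P₁ = ½K_aγH² = 7889 at H/3 = 7.233 ft; rectangular part P₂ = K_a q H = 6014 at H/2 = 10.85 ft.
ȳ = (P₁·7.233 + P₂·10.85)/(P₁+P₂) = 8.798 ft.

8.80 ft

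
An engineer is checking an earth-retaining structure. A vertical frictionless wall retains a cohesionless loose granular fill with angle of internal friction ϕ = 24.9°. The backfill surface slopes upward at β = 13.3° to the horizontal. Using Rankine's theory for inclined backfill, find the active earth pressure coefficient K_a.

K_a = cos β · (cos β − √(cos²β − cos²φ)) / (cos β + √(cos²β − cos²φ)).
cos β = 0.9732, cos φ = 0.9070, √(cos²β − cos²φ) = 0.3526.
K_a = 0.9732 × (0.9732 − 0.3526)/(0.9732 + 0.3526) = 0.4555.

0.455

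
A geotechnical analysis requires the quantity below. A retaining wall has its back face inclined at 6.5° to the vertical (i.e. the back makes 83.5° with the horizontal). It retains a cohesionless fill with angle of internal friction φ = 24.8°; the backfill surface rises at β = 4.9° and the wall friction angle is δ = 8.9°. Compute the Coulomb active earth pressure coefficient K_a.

0.455

K_a = sin²(α+φ) / [sin²α · sin(α−δ) · (1 + √{sin(φ+δ)sin(φ−β) / (sin(α−δ)sin(α+β))})²].
With α = 83.5°, φ = 24.8°, δ = 8.9°, β = 4.9°: K_a = 0.4551.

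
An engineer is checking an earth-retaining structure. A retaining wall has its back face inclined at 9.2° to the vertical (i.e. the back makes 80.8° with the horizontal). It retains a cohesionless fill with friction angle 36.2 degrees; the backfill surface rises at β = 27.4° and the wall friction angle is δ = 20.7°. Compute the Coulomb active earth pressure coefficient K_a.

0.483

K_a = sin²(α+φ) / [sin²α · sin(α−δ) · (1 + √{sin(φ+δ)sin(φ−β) / (sin(α−δ)sin(α+β))})²].
With α = 80.8°, φ = 36.2°, δ = 20.7°, β = 27.4°: K_a = 0.4833.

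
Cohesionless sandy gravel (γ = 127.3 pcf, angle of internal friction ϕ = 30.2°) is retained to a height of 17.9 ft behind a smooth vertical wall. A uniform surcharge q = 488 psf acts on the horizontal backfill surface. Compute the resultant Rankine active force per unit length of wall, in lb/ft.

9630 lb/ft

K_a = tan²(45° − φ/2) = 0.3307.
Soil triangle: ½ K_a γ H² = 0.5×0.3307×127.3×17.9² = 6743 lb/ft.
Surcharge rectangle: K_a q H = 0.3307×488×17.9 = 2888 lb/ft.
Total = 6743 + 2888 = 9632 lb/ft.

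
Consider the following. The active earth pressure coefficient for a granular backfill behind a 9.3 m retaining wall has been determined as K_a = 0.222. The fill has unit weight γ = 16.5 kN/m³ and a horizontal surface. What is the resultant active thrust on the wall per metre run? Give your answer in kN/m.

P = ½ K_a γ H² = 0.5 × 0.222 × 16.5 × 9.3² = 158.4 kN/m.

158 kN/m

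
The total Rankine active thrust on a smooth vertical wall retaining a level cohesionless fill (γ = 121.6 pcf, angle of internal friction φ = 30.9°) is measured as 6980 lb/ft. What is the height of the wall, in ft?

K_a = 0.3214. P_a = ½ K_a γ H² ⇒ H = √(2P_a/(K_a γ)).
H = √(2×6980/(0.3214×121.6)) = 18.90 ft.

18.9 ft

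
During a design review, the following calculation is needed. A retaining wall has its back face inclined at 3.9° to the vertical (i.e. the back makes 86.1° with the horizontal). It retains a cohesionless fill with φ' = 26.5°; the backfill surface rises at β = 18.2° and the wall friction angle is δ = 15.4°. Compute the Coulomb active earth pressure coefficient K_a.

K_a = sin²(α+φ) / [sin²α · sin(α−δ) · (1 + √{sin(φ+δ)sin(φ−β) / (sin(α−δ)sin(α+β))})²].
With α = 86.1°, φ = 26.5°, δ = 15.4°, β = 18.2°: K_a = 0.5170.

0.517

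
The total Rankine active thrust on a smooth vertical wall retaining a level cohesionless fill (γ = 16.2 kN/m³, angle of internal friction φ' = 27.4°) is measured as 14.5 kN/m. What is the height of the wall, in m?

K_a = 0.3697. P_a = ½ K_a γ H² ⇒ H = √(2P_a/(K_a γ)).
H = √(2×14.5/(0.3697×16.2)) = 2.201 m.

2.20 m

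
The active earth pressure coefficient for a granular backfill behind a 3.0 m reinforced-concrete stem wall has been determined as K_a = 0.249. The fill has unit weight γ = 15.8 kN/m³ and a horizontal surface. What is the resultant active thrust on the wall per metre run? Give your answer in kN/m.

17.7 kN/m

P = ½ K_a γ H² = 0.5 × 0.249 × 15.8 × 3.0² = 17.70 kN/m.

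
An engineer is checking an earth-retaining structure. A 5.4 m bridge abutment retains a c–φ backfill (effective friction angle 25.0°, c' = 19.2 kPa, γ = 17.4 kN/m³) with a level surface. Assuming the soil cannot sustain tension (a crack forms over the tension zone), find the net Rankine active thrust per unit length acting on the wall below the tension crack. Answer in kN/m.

K_a = 0.4059; √K_a = 0.6371.
Tension-crack depth z_c = 2c/(γ√K_a) = 2×19.2/(17.4×0.6371) = 3.464 m.
σ_a at base = K_a γ H − 2c√K_a = 0.4059×17.4×5.4 − 2×19.2×0.6371 = 13.67 kPa.
P_a = ½ × 13.67 × (H − z_c) = 0.5×13.67×1.936 = 13.23 kN/m.

13.2 kN/m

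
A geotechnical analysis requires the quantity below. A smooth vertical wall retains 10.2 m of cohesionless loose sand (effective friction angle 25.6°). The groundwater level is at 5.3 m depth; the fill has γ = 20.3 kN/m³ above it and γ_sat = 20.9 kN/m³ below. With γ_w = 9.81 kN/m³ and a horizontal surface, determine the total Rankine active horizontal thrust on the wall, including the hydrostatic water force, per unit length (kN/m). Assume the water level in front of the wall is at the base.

K_a = tan²(45° − φ/2) = 0.3966.
γ' = 20.9 − 9.81 = 11.09 kN/m³. Depth below WT = 4.9 m.
σ'_h at WT = K_a γ d_w = 42.67 kPa; at base = 42.67 + K_a γ' × 4.9 = 64.22 kPa.
P₁ (0–5.3 m) = ½×42.67×5.3 = 113.1. P₂ (5.3–10.2 m) = ½(42.67+64.22)×4.9 = 261.9.
P_w = ½ γ_w h₂² = 0.5×9.81×4.9² = 117.8. Total = 113.1+261.9+117.8 = 492.7 kN/m.

493 kN/m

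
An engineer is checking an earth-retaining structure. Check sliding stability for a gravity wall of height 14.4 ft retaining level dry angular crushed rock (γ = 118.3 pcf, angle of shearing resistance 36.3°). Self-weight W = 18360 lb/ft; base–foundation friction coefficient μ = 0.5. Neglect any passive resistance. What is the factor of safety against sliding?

K_a = tan²(45° − 36.3°/2) = 0.2563.
P_a = ½K_aγH² = 0.5×0.2563×118.3×14.4² = 3143 lb/ft, acting at H/3 = 4.800 ft above the base.
FS_sliding = μW / P_a = 0.5×18360 / 3143 = 2.921.

2.92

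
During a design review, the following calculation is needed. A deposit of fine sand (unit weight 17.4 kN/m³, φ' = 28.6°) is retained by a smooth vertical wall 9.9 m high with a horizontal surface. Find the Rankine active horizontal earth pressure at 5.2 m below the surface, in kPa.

K_a = (1 − sin φ)/(1 + sin φ) = 0.3525.
σ_h = K_a γ z = 0.3525 × 17.4 × 5.2 = 31.90 kPa.

31.9 kPa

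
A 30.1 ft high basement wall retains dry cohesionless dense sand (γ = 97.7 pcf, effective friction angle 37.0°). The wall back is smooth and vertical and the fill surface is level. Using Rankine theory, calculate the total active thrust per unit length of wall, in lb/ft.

K_a = tan²(45° − φ/2) = 0.2486.
P_a = ½ K_a γ H² = 0.5 × 0.2486 × 97.7 × 30.1² = 11000 lb/ft.

11000 lb/ft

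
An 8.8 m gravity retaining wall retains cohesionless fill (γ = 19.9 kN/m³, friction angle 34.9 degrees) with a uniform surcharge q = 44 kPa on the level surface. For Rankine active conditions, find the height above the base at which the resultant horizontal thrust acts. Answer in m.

K_a = 0.2721.
Triangular part P₁ = ½K_aγH² = 209.7 at H/3 = 2.933 m; rectangular part P₂ = K_a q H = 105.4 at H/2 = 4.400 m.
ȳ = (P₁·2.933 + P₂·4.400)/(P₁+P₂) = 3.424 m.

3.42 m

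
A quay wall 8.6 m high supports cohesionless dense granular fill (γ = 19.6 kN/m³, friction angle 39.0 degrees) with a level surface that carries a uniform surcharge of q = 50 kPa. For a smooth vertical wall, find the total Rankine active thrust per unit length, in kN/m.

K_a = tan²(45° − φ/2) = 0.2275.
Soil triangle: ½ K_a γ H² = 0.5×0.2275×19.6×8.6² = 164.9 kN/m.
Surcharge rectangle: K_a q H = 0.2275×50×8.6 = 97.83 kN/m.
Total = 164.9 + 97.83 = 262.7 kN/m.

263 kN/m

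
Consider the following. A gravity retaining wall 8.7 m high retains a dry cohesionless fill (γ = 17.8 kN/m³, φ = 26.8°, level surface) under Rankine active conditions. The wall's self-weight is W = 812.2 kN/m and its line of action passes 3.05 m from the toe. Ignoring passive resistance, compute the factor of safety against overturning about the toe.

K_a = tan²(45° − 26.8°/2) = 0.3785.
P_a = ½K_aγH² = 0.5×0.3785×17.8×8.7² = 255.0 kN/m, acting at H/3 = 2.900 m above the base.
Overturning moment M_o = P_a × H/3 = 255.0 × 2.900 = 739.4.
Resisting moment M_r = W × 3.05 = 812.2 × 3.05 = 2477.
FS_overturning = M_r/M_o = 2477/739.4 = 3.350.

3.35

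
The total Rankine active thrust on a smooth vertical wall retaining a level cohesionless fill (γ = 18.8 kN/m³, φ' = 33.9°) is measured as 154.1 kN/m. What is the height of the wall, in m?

7.60 m

K_a = 0.2839. P_a = ½ K_a γ H² ⇒ H = √(2P_a/(K_a γ)).
H = √(2×154.1/(0.2839×18.8)) = 7.599 m.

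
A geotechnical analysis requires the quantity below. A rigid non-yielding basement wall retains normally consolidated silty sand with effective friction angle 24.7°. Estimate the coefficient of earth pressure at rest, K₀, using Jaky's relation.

0.582

K₀ = 1 − sin φ' = 1 − sin 24.7° = 0.5821.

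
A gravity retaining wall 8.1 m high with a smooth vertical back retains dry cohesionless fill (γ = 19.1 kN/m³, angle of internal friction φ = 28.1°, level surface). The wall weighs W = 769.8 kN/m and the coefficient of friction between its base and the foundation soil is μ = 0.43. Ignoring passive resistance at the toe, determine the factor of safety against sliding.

K_a = tan²(45° − 28.1°/2) = 0.3596.
P_a = ½K_aγH² = 0.5×0.3596×19.1×8.1² = 225.3 kN/m, acting at H/3 = 2.700 m above the base.
FS_sliding = μW / P_a = 0.43×769.8 / 225.3 = 1.469.

1.47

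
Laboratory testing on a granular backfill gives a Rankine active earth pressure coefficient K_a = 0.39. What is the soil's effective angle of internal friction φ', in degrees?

K_a = tan²(45° − φ/2) ⇒ 45° − φ/2 = arctan(√0.39) = 31.98°.
φ = 2(45° − 31.98°) = 26.03°.

26.0°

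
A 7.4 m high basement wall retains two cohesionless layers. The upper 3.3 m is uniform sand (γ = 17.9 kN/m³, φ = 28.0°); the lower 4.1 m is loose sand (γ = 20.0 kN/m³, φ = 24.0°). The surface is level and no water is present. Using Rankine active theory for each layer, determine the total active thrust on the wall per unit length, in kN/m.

208 kN/m

K_a1 = tan²(45°−28.0°/2) = 0.3610; K_a2 = tan²(45°−24.0°/2) = 0.4217.
Layer 1: σ at base = K_a1 γ₁ h₁ = 21.33 kPa; P₁ = ½×21.33×3.3 = 35.19.
Layer 2: σ_v at top = γ₁h₁ = 59.07; σ_h top = K_a2×59.07 = 24.91; σ_h base = K_a2×(59.07+20.0×4.1) = 59.49.
P₂ = ½(24.91+59.49)×4.1 = 173.0. Total P_a = 35.19+173.0 = 208.2 kN/m.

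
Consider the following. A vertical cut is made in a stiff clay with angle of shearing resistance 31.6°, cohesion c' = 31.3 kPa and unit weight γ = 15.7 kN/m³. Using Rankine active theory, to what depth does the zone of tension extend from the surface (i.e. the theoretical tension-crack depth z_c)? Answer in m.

K_a = tan²(45° − 31.6°/2) = 0.3123; √K_a = 0.5589.
The active pressure is zero where K_a γ z = 2c√K_a, so z_c = 2c/(γ√K_a) = 2×31.3/(15.7×0.5589) = 7.134 m.

7.13 m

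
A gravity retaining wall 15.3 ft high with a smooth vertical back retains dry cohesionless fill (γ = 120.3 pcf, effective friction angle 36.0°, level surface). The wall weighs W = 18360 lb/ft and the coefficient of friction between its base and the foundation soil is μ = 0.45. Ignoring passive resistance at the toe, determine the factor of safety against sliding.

K_a = tan²(45° − 36.0°/2) = 0.2596.
P_a = ½K_aγH² = 0.5×0.2596×120.3×15.3² = 3656 lb/ft, acting at H/3 = 5.100 ft above the base.
FS_sliding = μW / P_a = 0.45×18360 / 3656 = 2.260.

2.26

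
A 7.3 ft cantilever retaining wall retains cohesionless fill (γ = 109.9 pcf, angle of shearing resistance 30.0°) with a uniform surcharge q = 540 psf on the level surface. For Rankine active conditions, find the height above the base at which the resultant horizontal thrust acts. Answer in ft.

K_a = 0.3333.
Triangular part P₁ = ½K_aγH² = 976.1 at H/3 = 2.433 ft; rectangular part P₂ = K_a q H = 1314 at H/2 = 3.650 ft.
ȳ = (P₁·2.433 + P₂·3.650)/(P₁+P₂) = 3.131 ft.

3.13 ft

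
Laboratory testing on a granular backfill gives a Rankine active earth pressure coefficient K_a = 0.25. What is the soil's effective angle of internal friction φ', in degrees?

K_a = tan²(45° − φ/2) ⇒ 45° − φ/2 = arctan(√0.25) = 26.57°.
φ = 2(45° − 26.57°) = 36.87°.

36.9°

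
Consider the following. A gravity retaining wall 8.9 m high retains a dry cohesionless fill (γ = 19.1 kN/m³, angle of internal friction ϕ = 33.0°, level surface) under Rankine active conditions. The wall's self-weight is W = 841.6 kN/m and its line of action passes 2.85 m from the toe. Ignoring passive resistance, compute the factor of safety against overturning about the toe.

3.63

K_a = tan²(45° − 33.0°/2) = 0.2948.
P_a = ½K_aγH² = 0.5×0.2948×19.1×8.9² = 223.0 kN/m, acting at H/3 = 2.967 m above the base.
Overturning moment M_o = P_a × H/3 = 223.0 × 2.967 = 661.6.
Resisting moment M_r = W × 2.85 = 841.6 × 2.85 = 2399.
FS_overturning = M_r/M_o = 2399/661.6 = 3.626.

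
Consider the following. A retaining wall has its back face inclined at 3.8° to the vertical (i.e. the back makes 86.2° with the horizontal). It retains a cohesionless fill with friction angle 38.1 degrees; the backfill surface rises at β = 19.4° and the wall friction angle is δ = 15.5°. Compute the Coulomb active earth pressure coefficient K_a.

0.309

K_a = sin²(α+φ) / [sin²α · sin(α−δ) · (1 + √{sin(φ+δ)sin(φ−β) / (sin(α−δ)sin(α+β))})²].
With α = 86.2°, φ = 38.1°, δ = 15.5°, β = 19.4°: K_a = 0.3091.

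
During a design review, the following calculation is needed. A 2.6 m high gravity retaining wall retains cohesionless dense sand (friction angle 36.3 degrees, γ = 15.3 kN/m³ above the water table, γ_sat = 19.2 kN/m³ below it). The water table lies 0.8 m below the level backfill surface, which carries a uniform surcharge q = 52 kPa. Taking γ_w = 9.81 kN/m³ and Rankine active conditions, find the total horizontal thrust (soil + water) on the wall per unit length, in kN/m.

61.3 kN/m

K_a = tan²(45° − φ/2) = 0.2563.
γ' = 19.2 − 9.81 = 9.390 kN/m³. h₂ = H − d_w = 1.8 m.
σ'_h: at surface K_a·q = 13.33; at WT K_a(q+γd_w) = 16.46; at base K_a(q+γd_w+γ'h₂) = 20.79 kPa.
P₁ = ½(13.33+16.46)×0.8 = 11.92; P₂ = ½(16.46+20.79)×1.8 = 33.53; P_w = ½γ_w h₂² = 15.89.
Total = 11.92+33.53+15.89 = 61.34 kN/m.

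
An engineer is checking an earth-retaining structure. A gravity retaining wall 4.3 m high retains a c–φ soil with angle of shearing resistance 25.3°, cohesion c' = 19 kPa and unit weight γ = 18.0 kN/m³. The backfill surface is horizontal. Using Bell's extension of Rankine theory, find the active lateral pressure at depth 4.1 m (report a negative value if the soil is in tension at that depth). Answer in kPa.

K_a = (1 − sin φ)/(1 + sin φ) = 0.4012.
σ_a = K_a γ z − 2c√K_a = 0.4012×18.0×4.1 − 2×19×0.6334 = 5.539 kPa.

5.54 kPa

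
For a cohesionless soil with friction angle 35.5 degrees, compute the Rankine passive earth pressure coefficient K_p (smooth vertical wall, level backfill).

3.77

K_p = (1 + sin φ)/(1 − sin φ) = tan²(45° + 35.5°/2) = 3.770.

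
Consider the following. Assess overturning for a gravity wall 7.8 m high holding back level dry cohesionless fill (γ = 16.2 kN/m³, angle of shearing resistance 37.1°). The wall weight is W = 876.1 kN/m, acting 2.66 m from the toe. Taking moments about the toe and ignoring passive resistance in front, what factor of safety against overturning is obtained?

K_a = tan²(45° − 37.1°/2) = 0.2475.
P_a = ½K_aγH² = 0.5×0.2475×16.2×7.8² = 122.0 kN/m, acting at H/3 = 2.600 m above the base.
Overturning moment M_o = P_a × H/3 = 122.0 × 2.600 = 317.1.
Resisting moment M_r = W × 2.66 = 876.1 × 2.66 = 2330.
FS_overturning = M_r/M_o = 2330/317.1 = 7.349.

7.35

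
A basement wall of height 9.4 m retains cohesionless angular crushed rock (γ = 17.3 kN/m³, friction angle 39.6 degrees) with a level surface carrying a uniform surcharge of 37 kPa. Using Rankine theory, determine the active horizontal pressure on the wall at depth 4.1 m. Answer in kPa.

K_a = (1 − sin φ)/(1 + sin φ) = 0.2214.
σ_v = γz + q = 17.3 × 4.1 + 37 = 107.9 kPa.
σ_h = K_a σ_v = 0.2214 × 107.9 = 23.90 kPa.

23.9 kPa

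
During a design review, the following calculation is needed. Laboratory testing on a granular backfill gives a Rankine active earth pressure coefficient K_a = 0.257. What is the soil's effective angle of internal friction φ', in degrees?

36.2°

K_a = tan²(45° − φ/2) ⇒ 45° − φ/2 = arctan(√0.257) = 26.88°.
φ = 2(45° − 26.88°) = 36.23°.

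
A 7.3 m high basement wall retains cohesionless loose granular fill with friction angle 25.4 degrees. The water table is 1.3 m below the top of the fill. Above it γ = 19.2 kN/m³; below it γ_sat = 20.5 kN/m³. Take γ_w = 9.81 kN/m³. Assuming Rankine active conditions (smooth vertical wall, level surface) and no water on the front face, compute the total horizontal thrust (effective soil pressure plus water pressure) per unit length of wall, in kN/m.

K_a = tan²(45° − φ/2) = 0.3996.
γ' = 20.5 − 9.81 = 10.69 kN/m³. Depth below WT = 6.0 m.
σ'_h at WT = K_a γ d_w = 9.975 kPa; at base = 9.975 + K_a γ' × 6.0 = 35.61 kPa.
P₁ (0–1.3 m) = ½×9.975×1.3 = 6.484. P₂ (1.3–7.3 m) = ½(9.975+35.61)×6.0 = 136.8.
P_w = ½ γ_w h₂² = 0.5×9.81×6.0² = 176.6. Total = 6.484+136.8+176.6 = 319.8 kN/m.

320 kN/m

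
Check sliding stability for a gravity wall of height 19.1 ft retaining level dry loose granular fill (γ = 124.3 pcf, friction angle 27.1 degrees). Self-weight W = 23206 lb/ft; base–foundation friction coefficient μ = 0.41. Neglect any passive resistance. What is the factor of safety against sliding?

1.12

K_a = tan²(45° − 27.1°/2) = 0.3741.
P_a = ½K_aγH² = 0.5×0.3741×124.3×19.1² = 8481 lb/ft, acting at H/3 = 6.367 ft above the base.
FS_sliding = μW / P_a = 0.41×23206 / 8481 = 1.122.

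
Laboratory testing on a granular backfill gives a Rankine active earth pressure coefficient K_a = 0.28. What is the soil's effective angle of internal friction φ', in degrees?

K_a = tan²(45° − φ/2) ⇒ 45° − φ/2 = arctan(√0.28) = 27.89°.
φ = 2(45° − 27.89°) = 34.23°.

34.2°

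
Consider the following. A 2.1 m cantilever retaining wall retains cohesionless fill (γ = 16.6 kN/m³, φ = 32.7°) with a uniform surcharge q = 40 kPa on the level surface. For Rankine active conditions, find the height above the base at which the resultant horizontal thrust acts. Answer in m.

0.944 m

K_a = 0.2985.
Triangular part P₁ = ½K_aγH² = 10.93 at H/3 = 0.7000 m; rectangular part P₂ = K_a q H = 25.07 at H/2 = 1.050 m.
ȳ = (P₁·0.7000 + P₂·1.050)/(P₁+P₂) = 0.9438 m.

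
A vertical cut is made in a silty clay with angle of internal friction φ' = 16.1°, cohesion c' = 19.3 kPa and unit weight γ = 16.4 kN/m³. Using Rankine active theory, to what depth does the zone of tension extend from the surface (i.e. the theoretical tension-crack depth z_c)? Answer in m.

K_a = tan²(45° − 16.1°/2) = 0.5658; √K_a = 0.7522.
The active pressure is zero where K_a γ z = 2c√K_a, so z_c = 2c/(γ√K_a) = 2×19.3/(16.4×0.7522) = 3.129 m.

3.13 m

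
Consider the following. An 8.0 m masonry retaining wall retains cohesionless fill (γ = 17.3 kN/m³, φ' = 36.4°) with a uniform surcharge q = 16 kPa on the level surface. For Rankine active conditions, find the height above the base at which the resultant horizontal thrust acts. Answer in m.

K_a = 0.2552.
Triangular part P₁ = ½K_aγH² = 141.3 at H/3 = 2.667 m; rectangular part P₂ = K_a q H = 32.66 at H/2 = 4.000 m.
ȳ = (P₁·2.667 + P₂·4.000)/(P₁+P₂) = 2.917 m.

2.92 m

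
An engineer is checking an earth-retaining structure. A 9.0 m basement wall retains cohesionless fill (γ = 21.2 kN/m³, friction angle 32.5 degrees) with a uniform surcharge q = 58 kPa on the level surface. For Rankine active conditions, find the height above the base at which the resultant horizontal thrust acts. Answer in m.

3.57 m

K_a = 0.3010.
Triangular part P₁ = ½K_aγH² = 258.4 at H/3 = 3.000 m; rectangular part P₂ = K_a q H = 157.1 at H/2 = 4.500 m.
ȳ = (P₁·3.000 + P₂·4.500)/(P₁+P₂) = 3.567 m.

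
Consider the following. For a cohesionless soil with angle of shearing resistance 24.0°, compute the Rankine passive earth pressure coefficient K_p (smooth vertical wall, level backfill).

K_p = (1 + sin φ)/(1 − sin φ) = tan²(45° + 24.0°/2) = 2.371.

2.37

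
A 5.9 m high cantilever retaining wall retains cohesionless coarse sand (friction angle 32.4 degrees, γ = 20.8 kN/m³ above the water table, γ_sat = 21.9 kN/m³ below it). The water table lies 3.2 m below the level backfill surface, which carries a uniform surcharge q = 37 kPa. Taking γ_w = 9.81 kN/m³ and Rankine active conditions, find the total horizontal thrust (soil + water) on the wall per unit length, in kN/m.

202 kN/m

K_a = tan²(45° − φ/2) = 0.3022.
γ' = 21.9 − 9.81 = 12.09 kN/m³. h₂ = H − d_w = 2.7 m.
σ'_h: at surface K_a·q = 11.18; at WT K_a(q+γd_w) = 31.30; at base K_a(q+γd_w+γ'h₂) = 41.16 kPa.
P₁ = ½(11.18+31.30)×3.2 = 67.97; P₂ = ½(31.30+41.16)×2.7 = 97.83; P_w = ½γ_w h₂² = 35.76.
Total = 67.97+97.83+35.76 = 201.6 kN/m.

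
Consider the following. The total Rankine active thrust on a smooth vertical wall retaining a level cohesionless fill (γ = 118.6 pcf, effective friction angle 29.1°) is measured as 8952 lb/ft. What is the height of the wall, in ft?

K_a = 0.3456. P_a = ½ K_a γ H² ⇒ H = √(2P_a/(K_a γ)).
H = √(2×8952/(0.3456×118.6)) = 20.90 ft.

20.9 ft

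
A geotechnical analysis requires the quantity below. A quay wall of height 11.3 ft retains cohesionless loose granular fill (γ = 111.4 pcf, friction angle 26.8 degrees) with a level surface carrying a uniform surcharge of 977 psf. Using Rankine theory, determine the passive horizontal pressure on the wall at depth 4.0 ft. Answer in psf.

K_p = (1 + sin φ)/(1 − sin φ) = 2.642.
σ_v = γz + q = 111.4 × 4.0 + 977 = 1423 psf.
σ_h = K_p σ_v = 2.642 × 1423 = 3759 psf.

3760 psf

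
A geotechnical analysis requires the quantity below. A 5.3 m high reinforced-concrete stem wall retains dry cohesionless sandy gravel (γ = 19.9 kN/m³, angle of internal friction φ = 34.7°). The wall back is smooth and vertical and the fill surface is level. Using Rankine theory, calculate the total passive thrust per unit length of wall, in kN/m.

1020 kN/m

K_p = tan²(45° + φ/2) = 3.643.
P_p = ½ K_p γ H² = 0.5 × 3.643 × 19.9 × 5.3² = 1018 kN/m.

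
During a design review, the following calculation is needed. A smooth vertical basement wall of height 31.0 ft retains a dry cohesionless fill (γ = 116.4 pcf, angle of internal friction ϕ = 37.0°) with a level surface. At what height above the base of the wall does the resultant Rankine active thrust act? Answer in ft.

10.3 ft

K_a = 0.2486.
The pressure distribution is triangular, so the resultant acts at H/3 above the base = 31.0/3 = 10.33 ft.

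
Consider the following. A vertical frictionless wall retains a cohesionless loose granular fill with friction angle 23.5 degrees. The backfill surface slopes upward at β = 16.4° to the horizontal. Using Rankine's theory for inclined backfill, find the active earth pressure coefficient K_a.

0.524

K_a = cos β · (cos β − √(cos²β − cos²φ)) / (cos β + √(cos²β − cos²φ)).
cos β = 0.9593, cos φ = 0.9171, √(cos²β − cos²φ) = 0.2816.
K_a = 0.9593 × (0.9593 − 0.2816)/(0.9593 + 0.2816) = 0.5240.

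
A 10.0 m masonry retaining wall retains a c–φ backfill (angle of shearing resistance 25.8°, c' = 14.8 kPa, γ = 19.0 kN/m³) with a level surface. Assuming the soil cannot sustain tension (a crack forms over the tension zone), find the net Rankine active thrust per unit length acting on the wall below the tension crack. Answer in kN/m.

K_a = 0.3935; √K_a = 0.6273.
Tension-crack depth z_c = 2c/(γ√K_a) = 2×14.8/(19.0×0.6273) = 2.483 m.
σ_a at base = K_a γ H − 2c√K_a = 0.3935×19.0×10.0 − 2×14.8×0.6273 = 56.20 kPa.
P_a = ½ × 56.20 × (H − z_c) = 0.5×56.20×7.517 = 211.2 kN/m.

211 kN/m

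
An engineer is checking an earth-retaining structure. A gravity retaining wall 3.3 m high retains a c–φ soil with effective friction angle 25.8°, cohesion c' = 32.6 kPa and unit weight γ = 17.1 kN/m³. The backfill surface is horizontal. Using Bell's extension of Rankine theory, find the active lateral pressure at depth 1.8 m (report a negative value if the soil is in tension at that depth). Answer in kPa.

K_a = (1 − sin φ)/(1 + sin φ) = 0.3935.
σ_a = K_a γ z − 2c√K_a = 0.3935×17.1×1.8 − 2×32.6×0.6273 = -28.79 kPa.

-28.8 kPa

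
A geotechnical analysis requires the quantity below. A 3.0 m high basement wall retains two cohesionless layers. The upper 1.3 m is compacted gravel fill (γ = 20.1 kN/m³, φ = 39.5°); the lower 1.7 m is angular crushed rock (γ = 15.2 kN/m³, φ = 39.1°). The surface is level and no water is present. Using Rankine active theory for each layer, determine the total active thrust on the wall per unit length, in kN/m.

K_a1 = tan²(45°−39.5°/2) = 0.2224; K_a2 = tan²(45°−39.1°/2) = 0.2265.
Layer 1: σ at base = K_a1 γ₁ h₁ = 5.812 kPa; P₁ = ½×5.812×1.3 = 3.778.
Layer 2: σ_v at top = γ₁h₁ = 26.13; σ_h top = K_a2×26.13 = 5.918; σ_h base = K_a2×(26.13+15.2×1.7) = 11.77.
P₂ = ½(5.918+11.77)×1.7 = 15.04. Total P_a = 3.778+15.04 = 18.81 kN/m.

18.8 kN/m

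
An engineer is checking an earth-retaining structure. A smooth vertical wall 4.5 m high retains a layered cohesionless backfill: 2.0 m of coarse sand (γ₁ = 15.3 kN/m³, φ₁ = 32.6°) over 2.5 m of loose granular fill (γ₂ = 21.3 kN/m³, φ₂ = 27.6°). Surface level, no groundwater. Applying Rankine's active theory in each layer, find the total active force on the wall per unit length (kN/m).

61.6 kN/m

K_a1 = tan²(45°−32.6°/2) = 0.2997; K_a2 = tan²(45°−27.6°/2) = 0.3668.
Layer 1: σ at base = K_a1 γ₁ h₁ = 9.172 kPa; P₁ = ½×9.172×2.0 = 9.172.
Layer 2: σ_v at top = γ₁h₁ = 30.60; σ_h top = K_a2×30.60 = 11.22; σ_h base = K_a2×(30.60+21.3×2.5) = 30.75.
P₂ = ½(11.22+30.75)×2.5 = 52.47. Total P_a = 9.172+52.47 = 61.64 kN/m.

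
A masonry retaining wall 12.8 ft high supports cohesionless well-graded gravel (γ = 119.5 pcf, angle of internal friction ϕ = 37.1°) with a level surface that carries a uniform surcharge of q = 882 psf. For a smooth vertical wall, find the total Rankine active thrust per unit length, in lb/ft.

5220 lb/ft

K_a = tan²(45° − φ/2) = 0.2475.
Soil triangle: ½ K_a γ H² = 0.5×0.2475×119.5×12.8² = 2423 lb/ft.
Surcharge rectangle: K_a q H = 0.2475×882×12.8 = 2794 lb/ft.
Total = 2423 + 2794 = 5217 lb/ft.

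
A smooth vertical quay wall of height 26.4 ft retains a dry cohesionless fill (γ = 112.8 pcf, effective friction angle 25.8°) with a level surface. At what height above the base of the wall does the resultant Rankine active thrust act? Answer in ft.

8.80 ft

K_a = 0.3935.
The pressure distribution is triangular, so the resultant acts at H/3 above the base = 26.4/3 = 8.800 ft.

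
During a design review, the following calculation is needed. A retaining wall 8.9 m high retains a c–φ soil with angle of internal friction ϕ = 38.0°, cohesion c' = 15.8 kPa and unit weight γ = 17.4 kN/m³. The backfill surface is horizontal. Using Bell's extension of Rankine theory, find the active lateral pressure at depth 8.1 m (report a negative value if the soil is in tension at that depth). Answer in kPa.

18.1 kPa

K_a = (1 − sin φ)/(1 + sin φ) = 0.2379.
σ_a = K_a γ z − 2c√K_a = 0.2379×17.4×8.1 − 2×15.8×0.4877 = 18.11 kPa.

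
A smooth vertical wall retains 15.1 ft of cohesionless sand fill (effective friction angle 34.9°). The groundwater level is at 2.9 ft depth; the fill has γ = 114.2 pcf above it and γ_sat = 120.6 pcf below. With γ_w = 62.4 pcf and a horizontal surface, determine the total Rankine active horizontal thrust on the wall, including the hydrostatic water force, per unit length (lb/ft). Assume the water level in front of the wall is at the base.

7050 lb/ft

K_a = tan²(45° − φ/2) = 0.2721.
γ' = 120.6 − 62.4 = 58.20 pcf. Depth below WT = 12.2 ft.
σ'_h at WT = K_a γ d_w = 90.13 psf; at base = 90.13 + K_a γ' × 12.2 = 283.4 psf.
P₁ (0–2.9 ft) = ½×90.13×2.9 = 130.7. P₂ (2.9–15.1 ft) = ½(90.13+283.4)×12.2 = 2278.
P_w = ½ γ_w h₂² = 0.5×62.4×12.2² = 4644. Total = 130.7+2278+4644 = 7053 lb/ft.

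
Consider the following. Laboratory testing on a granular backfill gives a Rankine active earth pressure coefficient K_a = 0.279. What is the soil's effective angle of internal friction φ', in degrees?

34.3°

K_a = tan²(45° − φ/2) ⇒ 45° − φ/2 = arctan(√0.279) = 27.84°.
φ = 2(45° − 27.84°) = 34.31°.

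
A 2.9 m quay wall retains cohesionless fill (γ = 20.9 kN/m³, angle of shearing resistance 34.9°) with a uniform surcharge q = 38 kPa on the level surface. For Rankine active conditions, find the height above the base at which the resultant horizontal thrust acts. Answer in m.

1.24 m

K_a = 0.2721.
Triangular part P₁ = ½K_aγH² = 23.92 at H/3 = 0.9667 m; rectangular part P₂ = K_a q H = 29.99 at H/2 = 1.450 m.
ȳ = (P₁·0.9667 + P₂·1.450)/(P₁+P₂) = 1.236 m.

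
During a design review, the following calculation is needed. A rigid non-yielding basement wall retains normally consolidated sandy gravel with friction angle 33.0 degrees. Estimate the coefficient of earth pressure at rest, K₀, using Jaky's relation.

0.455

K₀ = 1 − sin φ' = 1 − sin 33.0° = 0.4554.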